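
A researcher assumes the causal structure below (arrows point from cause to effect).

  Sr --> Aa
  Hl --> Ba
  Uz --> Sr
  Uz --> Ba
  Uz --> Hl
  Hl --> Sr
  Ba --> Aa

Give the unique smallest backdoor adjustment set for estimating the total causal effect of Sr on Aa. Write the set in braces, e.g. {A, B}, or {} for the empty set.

{Ba}

Variables eligible for adjustment (non-descendants of Sr, excluding Sr and Aa): {Ba, Hl, Uz}.
Backdoor paths from Sr to Aa:
  P1: Sr <- Uz -> Hl -> Ba -> Aa
  P2: Sr <- Uz -> Ba -> Aa
  P3: Sr <- Hl <- Uz -> Ba -> Aa
  P4: Sr <- Hl -> Ba -> Aa
The empty set is not sufficient: P1 (Sr <- Uz -> Hl -> Ba -> Aa) has no collider blocking it and no conditioned non-collider, so it is open.
Try {Ba}:
  P1: blocked at chain node Ba ∈ conditioning set.
  P2: blocked at chain node Ba ∈ conditioning set.
  P3: blocked at chain node Ba ∈ conditioning set.
  P4: blocked at chain node Ba ∈ conditioning set.
{Ba} contains no descendant of Sr and blocks every backdoor path.
No other singleton works — e.g. {Uz} leaves P4 open — so {Ba} is the unique smallest valid adjustment set.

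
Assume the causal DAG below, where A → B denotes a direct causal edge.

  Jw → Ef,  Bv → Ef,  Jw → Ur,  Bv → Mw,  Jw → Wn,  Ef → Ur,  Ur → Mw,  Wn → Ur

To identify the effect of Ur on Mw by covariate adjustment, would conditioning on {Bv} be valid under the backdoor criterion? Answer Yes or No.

Yes

Backdoor paths from Ur to Mw (paths whose first edge points into Ur):
  P1: Ur <- Jw -> Ef <- Bv -> Mw
  P2: Ur <- Wn <- Jw -> Ef <- Bv -> Mw
  P3: Ur <- Ef <- Bv -> Mw
Condition 1 (no descendant of Ur in the set): holds — descendants of Ur are {Mw}; none are in {Bv}.
Condition 2 (every backdoor path blocked by {Bv}):
  P1: blocked at collider Ef (neither it nor any descendant is in the conditioning set).
  P2: blocked at collider Ef (neither it nor any descendant is in the conditioning set).
  P3: blocked at fork node Bv ∈ conditioning set.
{Bv} satisfies the backdoor criterion.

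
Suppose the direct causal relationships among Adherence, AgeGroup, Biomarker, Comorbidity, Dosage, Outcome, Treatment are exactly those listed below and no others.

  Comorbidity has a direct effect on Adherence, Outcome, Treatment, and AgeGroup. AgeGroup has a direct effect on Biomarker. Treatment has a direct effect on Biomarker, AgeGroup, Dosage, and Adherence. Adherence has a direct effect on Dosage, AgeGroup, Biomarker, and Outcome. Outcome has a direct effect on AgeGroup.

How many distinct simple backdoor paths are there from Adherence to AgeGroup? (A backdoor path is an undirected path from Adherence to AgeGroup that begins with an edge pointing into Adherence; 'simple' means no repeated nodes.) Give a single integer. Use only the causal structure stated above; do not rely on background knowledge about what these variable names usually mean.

A backdoor path from Adherence to AgeGroup is any simple undirected path whose first edge points into Adherence (i.e. leaves Adherence via a parent).
Parents of Adherence: {Comorbidity, Treatment}.
Enumerating:
  P1: Adherence <- Comorbidity -> Treatment -> AgeGroup
  P2: Adherence <- Comorbidity -> Treatment -> Biomarker <- AgeGroup
  P3: Adherence <- Comorbidity -> Outcome -> AgeGroup
  P4: Adherence <- Comorbidity -> AgeGroup
  P5: Adherence <- Treatment <- Comorbidity -> Outcome -> AgeGroup
  P6: Adherence <- Treatment <- Comorbidity -> AgeGroup
  P7: Adherence <- Treatment -> AgeGroup
  P8: Adherence <- Treatment -> Biomarker <- AgeGroup
That exhausts the simple backdoor paths. Count: 8.

8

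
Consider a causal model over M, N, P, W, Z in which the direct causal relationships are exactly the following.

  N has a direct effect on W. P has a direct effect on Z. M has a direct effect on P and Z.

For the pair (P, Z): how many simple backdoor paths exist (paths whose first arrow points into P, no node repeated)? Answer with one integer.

1

A backdoor path from P to Z is any simple undirected path whose first edge points into P (i.e. leaves P via a parent).
Parents of P: {M}.
Enumerating:
  P1: P <- M -> Z
That exhausts the simple backdoor paths. Count: 1.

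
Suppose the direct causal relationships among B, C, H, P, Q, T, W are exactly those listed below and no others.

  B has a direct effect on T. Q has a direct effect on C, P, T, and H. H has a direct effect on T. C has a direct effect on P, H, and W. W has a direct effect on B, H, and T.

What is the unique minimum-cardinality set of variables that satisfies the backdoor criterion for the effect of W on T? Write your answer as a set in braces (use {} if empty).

{C}

Variables eligible for adjustment (non-descendants of W, excluding W and T): {C, P, Q}.
Backdoor paths from W to T:
  P1: W <- C <- Q -> H -> T
  P2: W <- C <- Q -> T
  P3: W <- C -> P <- Q -> H -> T
  P4: W <- C -> P <- Q -> T
  P5: W <- C -> H <- Q -> T
  P6: W <- C -> H -> T
The empty set is not sufficient: P1 (W <- C <- Q -> H -> T) has no collider blocking it and no conditioned non-collider, so it is open.
Try {C}:
  P1: blocked at chain node C ∈ conditioning set.
  P2: blocked at chain node C ∈ conditioning set.
  P3: blocked at fork node C ∈ conditioning set.
  P4: blocked at fork node C ∈ conditioning set.
  P5: blocked at fork node C ∈ conditioning set.
  P6: blocked at fork node C ∈ conditioning set.
{C} contains no descendant of W and blocks every backdoor path.
No other singleton works — e.g. {Q} leaves P6 open — so {C} is the unique smallest valid adjustment set.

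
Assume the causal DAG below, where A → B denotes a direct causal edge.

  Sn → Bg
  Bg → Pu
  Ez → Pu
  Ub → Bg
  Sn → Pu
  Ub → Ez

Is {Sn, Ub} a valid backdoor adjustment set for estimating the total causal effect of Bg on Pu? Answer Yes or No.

Backdoor paths from Bg to Pu (paths whose first edge points into Bg):
  P1: Bg <- Ub -> Ez -> Pu
  P2: Bg <- Sn -> Pu
Condition 1 (no descendant of Bg in the set): holds — descendants of Bg are {Pu}; none are in {Sn, Ub}.
Condition 2 (every backdoor path blocked by {Sn, Ub}):
  P1: blocked at fork node Ub ∈ conditioning set.
  P2: blocked at fork node Sn ∈ conditioning set.
{Sn, Ub} satisfies the backdoor criterion.

Yes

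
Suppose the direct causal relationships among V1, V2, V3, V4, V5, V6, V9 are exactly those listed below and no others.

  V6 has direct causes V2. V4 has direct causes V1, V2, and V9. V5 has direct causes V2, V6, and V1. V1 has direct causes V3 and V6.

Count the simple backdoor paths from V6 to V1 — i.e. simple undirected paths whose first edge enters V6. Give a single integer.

A backdoor path from V6 to V1 is any simple undirected path whose first edge points into V6 (i.e. leaves V6 via a parent).
Parents of V6: {V2}.
Enumerating:
  P1: V6 <- V2 -> V4 <- V1
  P2: V6 <- V2 -> V5 <- V1
That exhausts the simple backdoor paths. Count: 2.

2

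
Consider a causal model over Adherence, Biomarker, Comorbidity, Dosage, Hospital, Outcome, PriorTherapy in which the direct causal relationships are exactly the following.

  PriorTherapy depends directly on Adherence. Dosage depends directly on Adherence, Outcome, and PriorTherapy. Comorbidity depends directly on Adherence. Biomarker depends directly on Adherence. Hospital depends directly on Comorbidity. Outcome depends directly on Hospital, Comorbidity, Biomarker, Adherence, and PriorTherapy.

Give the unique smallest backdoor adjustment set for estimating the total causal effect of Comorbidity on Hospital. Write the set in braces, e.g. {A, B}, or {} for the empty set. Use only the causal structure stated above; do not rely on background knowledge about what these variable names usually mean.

{}

Variables eligible for adjustment (non-descendants of Comorbidity, excluding Comorbidity and Hospital): {Adherence, Biomarker, PriorTherapy}.
Backdoor paths from Comorbidity to Hospital:
  P1: Comorbidity <- Adherence -> Biomarker -> Outcome <- Hospital
  P2: Comorbidity <- Adherence -> PriorTherapy -> Outcome <- Hospital
  P3: Comorbidity <- Adherence -> PriorTherapy -> Dosage <- Outcome <- Hospital
  P4: Comorbidity <- Adherence -> Outcome <- Hospital
  P5: Comorbidity <- Adherence -> Dosage <- PriorTherapy -> Outcome <- Hospital
  P6: Comorbidity <- Adherence -> Dosage <- Outcome <- Hospital
Each backdoor path contains an unconditioned collider, so every path is already blocked with the empty conditioning set:
  P1: blocked at collider Outcome (neither it nor any descendant is in the conditioning set).
  P2: blocked at collider Outcome (neither it nor any descendant is in the conditioning set).
  P3: blocked at collider Dosage (neither it nor any descendant is in the conditioning set).
  P4: blocked at collider Outcome (neither it nor any descendant is in the conditioning set).
  P5: blocked at collider Dosage (neither it nor any descendant is in the conditioning set).
  P6: blocked at collider Dosage (neither it nor any descendant is in the conditioning set).
The empty set is therefore the unique smallest valid set.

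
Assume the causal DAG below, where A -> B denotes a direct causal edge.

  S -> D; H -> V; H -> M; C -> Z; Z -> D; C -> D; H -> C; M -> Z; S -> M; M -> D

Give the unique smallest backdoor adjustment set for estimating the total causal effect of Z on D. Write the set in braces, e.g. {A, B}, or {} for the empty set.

Variables eligible for adjustment (non-descendants of Z, excluding Z and D): {C, H, M, S, V}.
Backdoor paths from Z to D:
  P1: Z <- M <- H -> C -> D
  P2: Z <- M <- S -> D
  P3: Z <- M -> D
  P4: Z <- C <- H -> M <- S -> D
  P5: Z <- C <- H -> M -> D
  P6: Z <- C -> D
The empty set is not sufficient: P1 (Z <- M <- H -> C -> D) has no collider blocking it and no conditioned non-collider, so it is open.
Try {C, M}:
  P1: blocked at chain node M ∈ conditioning set.
  P2: blocked at chain node M ∈ conditioning set.
  P3: blocked at fork node M ∈ conditioning set.
  P4: blocked at chain node C ∈ conditioning set.
  P5: blocked at chain node C ∈ conditioning set.
  P6: blocked at fork node C ∈ conditioning set.
{C, M} contains no descendant of Z and blocks every backdoor path.
Every element of {C, M} is needed (dropping C leaves P4 open; dropping M leaves P2 open), so no proper subset is valid.
Among all size-2 subsets of the eligible variables, only {C, M} blocks every backdoor path, so it is the unique smallest valid adjustment set.

{C, M}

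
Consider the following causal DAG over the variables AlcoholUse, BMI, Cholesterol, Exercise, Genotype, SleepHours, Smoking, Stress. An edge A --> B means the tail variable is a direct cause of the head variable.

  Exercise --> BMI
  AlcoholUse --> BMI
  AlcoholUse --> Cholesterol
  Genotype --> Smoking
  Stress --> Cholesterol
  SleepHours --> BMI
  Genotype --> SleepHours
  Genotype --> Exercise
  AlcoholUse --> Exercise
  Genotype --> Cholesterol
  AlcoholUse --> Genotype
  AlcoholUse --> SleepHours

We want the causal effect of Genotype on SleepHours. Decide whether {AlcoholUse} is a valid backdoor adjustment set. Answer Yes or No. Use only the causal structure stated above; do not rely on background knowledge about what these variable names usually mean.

Backdoor paths from Genotype to SleepHours (paths whose first edge points into Genotype):
  P1: Genotype <- AlcoholUse -> SleepHours
  P2: Genotype <- AlcoholUse -> Exercise -> BMI <- SleepHours
  P3: Genotype <- AlcoholUse -> BMI <- SleepHours
Condition 1 (no descendant of Genotype in the set): holds — descendants of Genotype are {BMI, Cholesterol, Exercise, SleepHours, Smoking}; none are in {AlcoholUse}.
Condition 2 (every backdoor path blocked by {AlcoholUse}):
  P1: blocked at fork node AlcoholUse ∈ conditioning set.
  P2: blocked at fork node AlcoholUse ∈ conditioning set.
  P3: blocked at fork node AlcoholUse ∈ conditioning set.
{AlcoholUse} satisfies the backdoor criterion.

Yes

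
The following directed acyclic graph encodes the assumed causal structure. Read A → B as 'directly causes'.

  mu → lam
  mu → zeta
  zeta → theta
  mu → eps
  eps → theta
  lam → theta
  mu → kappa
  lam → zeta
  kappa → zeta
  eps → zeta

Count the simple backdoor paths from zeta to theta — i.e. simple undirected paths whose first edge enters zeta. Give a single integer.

8

A backdoor path from zeta to theta is any simple undirected path whose first edge points into zeta (i.e. leaves zeta via a parent).
Parents of zeta: {eps, kappa, lam, mu}.
Enumerating:
  P1: zeta <- mu -> eps -> theta
  P2: zeta <- mu -> lam -> theta
  P3: zeta <- kappa <- mu -> eps -> theta
  P4: zeta <- kappa <- mu -> lam -> theta
  P5: zeta <- eps <- mu -> lam -> theta
  P6: zeta <- eps -> theta
  P7: zeta <- lam <- mu -> eps -> theta
  P8: zeta <- lam -> theta
That exhausts the simple backdoor paths. Count: 8.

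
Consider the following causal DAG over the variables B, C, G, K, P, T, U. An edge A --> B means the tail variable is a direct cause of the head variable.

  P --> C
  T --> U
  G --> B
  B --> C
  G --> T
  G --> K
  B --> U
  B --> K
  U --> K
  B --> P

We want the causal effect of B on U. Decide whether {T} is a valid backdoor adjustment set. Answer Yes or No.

Yes

Backdoor paths from B to U (paths whose first edge points into B):
  P1: B <- G -> T -> U
  P2: B <- G -> K <- U
Condition 1 (no descendant of B in the set): holds — descendants of B are {C, K, P, U}; none are in {T}.
Condition 2 (every backdoor path blocked by {T}):
  P1: blocked at chain node T ∈ conditioning set.
  P2: blocked at collider K (neither it nor any descendant is in the conditioning set).
{T} satisfies the backdoor criterion.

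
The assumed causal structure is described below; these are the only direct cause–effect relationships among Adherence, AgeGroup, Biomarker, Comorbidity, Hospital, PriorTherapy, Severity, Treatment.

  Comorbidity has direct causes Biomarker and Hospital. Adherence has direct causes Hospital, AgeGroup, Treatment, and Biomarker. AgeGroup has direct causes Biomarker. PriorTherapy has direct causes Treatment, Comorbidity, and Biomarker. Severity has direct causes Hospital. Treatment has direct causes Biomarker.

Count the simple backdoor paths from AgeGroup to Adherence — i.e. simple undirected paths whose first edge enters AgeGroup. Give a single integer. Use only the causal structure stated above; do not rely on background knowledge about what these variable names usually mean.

A backdoor path from AgeGroup to Adherence is any simple undirected path whose first edge points into AgeGroup (i.e. leaves AgeGroup via a parent).
Parents of AgeGroup: {Biomarker}.
Enumerating:
  P1: AgeGroup <- Biomarker -> Comorbidity <- Hospital -> Adherence
  P2: AgeGroup <- Biomarker -> Comorbidity -> PriorTherapy <- Treatment -> Adherence
  P3: AgeGroup <- Biomarker -> Treatment -> Adherence
  P4: AgeGroup <- Biomarker -> Treatment -> PriorTherapy <- Comorbidity <- Hospital -> Adherence
  P5: AgeGroup <- Biomarker -> Adherence
  P6: AgeGroup <- Biomarker -> PriorTherapy <- Comorbidity <- Hospital -> Adherence
  P7: AgeGroup <- Biomarker -> PriorTherapy <- Treatment -> Adherence
That exhausts the simple backdoor paths. Count: 7.

7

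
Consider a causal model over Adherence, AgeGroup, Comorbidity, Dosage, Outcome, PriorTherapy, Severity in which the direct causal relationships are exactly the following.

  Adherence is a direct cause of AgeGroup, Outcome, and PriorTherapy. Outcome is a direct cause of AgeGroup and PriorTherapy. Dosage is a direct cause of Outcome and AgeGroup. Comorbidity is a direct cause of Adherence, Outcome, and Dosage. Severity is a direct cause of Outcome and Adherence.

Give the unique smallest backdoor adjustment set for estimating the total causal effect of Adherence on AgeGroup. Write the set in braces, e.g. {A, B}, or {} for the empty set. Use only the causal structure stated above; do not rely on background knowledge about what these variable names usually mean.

{Comorbidity, Severity}

Variables eligible for adjustment (non-descendants of Adherence, excluding Adherence and AgeGroup): {Comorbidity, Dosage, Severity}.
Backdoor paths from Adherence to AgeGroup:
  P1: Adherence <- Comorbidity -> Dosage -> Outcome -> AgeGroup
  P2: Adherence <- Comorbidity -> Dosage -> AgeGroup
  P3: Adherence <- Comorbidity -> Outcome <- Dosage -> AgeGroup
  P4: Adherence <- Comorbidity -> Outcome -> AgeGroup
  P5: Adherence <- Severity -> Outcome <- Comorbidity -> Dosage -> AgeGroup
  P6: Adherence <- Severity -> Outcome <- Dosage -> AgeGroup
  P7: Adherence <- Severity -> Outcome -> AgeGroup
The empty set is not sufficient: P1 (Adherence <- Comorbidity -> Dosage -> Outcome -> AgeGroup) has no collider blocking it and no conditioned non-collider, so it is open.
Try {Comorbidity, Severity}:
  P1: blocked at fork node Comorbidity ∈ conditioning set.
  P2: blocked at fork node Comorbidity ∈ conditioning set.
  P3: blocked at fork node Comorbidity ∈ conditioning set.
  P4: blocked at fork node Comorbidity ∈ conditioning set.
  P5: blocked at fork node Severity ∈ conditioning set.
  P6: blocked at fork node Severity ∈ conditioning set.
  P7: blocked at fork node Severity ∈ conditioning set.
{Comorbidity, Severity} contains no descendant of Adherence and blocks every backdoor path.
Every element of {Comorbidity, Severity} is needed (dropping Comorbidity leaves P1 open; dropping Severity leaves P7 open), so no proper subset is valid.
Among all size-2 subsets of the eligible variables, only {Comorbidity, Severity} blocks every backdoor path, so it is the unique smallest valid adjustment set.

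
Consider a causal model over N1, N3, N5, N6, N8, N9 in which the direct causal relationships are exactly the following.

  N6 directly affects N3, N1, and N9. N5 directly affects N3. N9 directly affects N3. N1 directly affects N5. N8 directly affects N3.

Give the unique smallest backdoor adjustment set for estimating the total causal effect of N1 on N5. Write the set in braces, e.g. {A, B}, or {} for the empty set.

Variables eligible for adjustment (non-descendants of N1, excluding N1 and N5): {N6, N8, N9}.
Backdoor paths from N1 to N5:
  P1: N1 <- N6 -> N9 -> N3 <- N5
  P2: N1 <- N6 -> N3 <- N5
Each backdoor path contains an unconditioned collider, so every path is already blocked with the empty conditioning set:
  P1: blocked at collider N3 (neither it nor any descendant is in the conditioning set).
  P2: blocked at collider N3 (neither it nor any descendant is in the conditioning set).
The empty set is therefore the unique smallest valid set.

{}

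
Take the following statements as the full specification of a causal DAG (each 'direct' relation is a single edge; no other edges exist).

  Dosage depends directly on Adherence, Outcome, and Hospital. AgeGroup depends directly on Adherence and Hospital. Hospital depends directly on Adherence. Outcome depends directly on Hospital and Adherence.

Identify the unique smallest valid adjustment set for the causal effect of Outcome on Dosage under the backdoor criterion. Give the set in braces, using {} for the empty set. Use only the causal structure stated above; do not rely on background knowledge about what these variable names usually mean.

{Adherence, Hospital}

Variables eligible for adjustment (non-descendants of Outcome, excluding Outcome and Dosage): {Adherence, AgeGroup, Hospital}.
Backdoor paths from Outcome to Dosage:
  P1: Outcome <- Adherence -> Hospital -> Dosage
  P2: Outcome <- Adherence -> AgeGroup <- Hospital -> Dosage
  P3: Outcome <- Adherence -> Dosage
  P4: Outcome <- Hospital <- Adherence -> Dosage
  P5: Outcome <- Hospital -> AgeGroup <- Adherence -> Dosage
  P6: Outcome <- Hospital -> Dosage
The empty set is not sufficient: P1 (Outcome <- Adherence -> Hospital -> Dosage) has no collider blocking it and no conditioned non-collider, so it is open.
Try {Adherence, Hospital}:
  P1: blocked at fork node Adherence ∈ conditioning set.
  P2: blocked at fork node Adherence ∈ conditioning set.
  P3: blocked at fork node Adherence ∈ conditioning set.
  P4: blocked at chain node Hospital ∈ conditioning set.
  P5: blocked at fork node Hospital ∈ conditioning set.
  P6: blocked at fork node Hospital ∈ conditioning set.
{Adherence, Hospital} contains no descendant of Outcome and blocks every backdoor path.
Every element of {Adherence, Hospital} is needed (dropping Adherence leaves P3 open; dropping Hospital leaves P6 open), so no proper subset is valid.
Among all size-2 subsets of the eligible variables, only {Adherence, Hospital} blocks every backdoor path, so it is the unique smallest valid adjustment set.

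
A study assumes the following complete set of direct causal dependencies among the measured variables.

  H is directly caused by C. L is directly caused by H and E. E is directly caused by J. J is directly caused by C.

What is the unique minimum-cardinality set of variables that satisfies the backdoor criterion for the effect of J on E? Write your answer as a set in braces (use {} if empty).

{}

Variables eligible for adjustment (non-descendants of J, excluding J and E): {C, H}.
Backdoor paths from J to E:
  P1: J <- C -> H -> L <- E
Each backdoor path contains an unconditioned collider, so every path is already blocked with the empty conditioning set:
  P1: blocked at collider L (neither it nor any descendant is in the conditioning set).
The empty set is therefore the unique smallest valid set.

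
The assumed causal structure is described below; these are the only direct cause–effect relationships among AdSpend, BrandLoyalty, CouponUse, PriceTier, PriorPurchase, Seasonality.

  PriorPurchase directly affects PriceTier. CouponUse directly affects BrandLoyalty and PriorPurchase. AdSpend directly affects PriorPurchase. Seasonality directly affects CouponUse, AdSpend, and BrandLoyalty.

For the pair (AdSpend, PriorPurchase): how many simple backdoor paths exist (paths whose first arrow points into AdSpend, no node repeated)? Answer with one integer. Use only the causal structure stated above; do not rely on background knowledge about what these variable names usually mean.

A backdoor path from AdSpend to PriorPurchase is any simple undirected path whose first edge points into AdSpend (i.e. leaves AdSpend via a parent).
Parents of AdSpend: {Seasonality}.
Enumerating:
  P1: AdSpend <- Seasonality -> CouponUse -> PriorPurchase
  P2: AdSpend <- Seasonality -> BrandLoyalty <- CouponUse -> PriorPurchase
That exhausts the simple backdoor paths. Count: 2.

2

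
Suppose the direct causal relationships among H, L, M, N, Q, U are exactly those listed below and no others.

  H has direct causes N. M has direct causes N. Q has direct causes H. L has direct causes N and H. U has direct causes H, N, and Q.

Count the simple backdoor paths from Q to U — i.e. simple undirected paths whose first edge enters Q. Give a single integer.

3

A backdoor path from Q to U is any simple undirected path whose first edge points into Q (i.e. leaves Q via a parent).
Parents of Q: {H}.
Enumerating:
  P1: Q <- H <- N -> U
  P2: Q <- H -> L <- N -> U
  P3: Q <- H -> U
That exhausts the simple backdoor paths. Count: 3.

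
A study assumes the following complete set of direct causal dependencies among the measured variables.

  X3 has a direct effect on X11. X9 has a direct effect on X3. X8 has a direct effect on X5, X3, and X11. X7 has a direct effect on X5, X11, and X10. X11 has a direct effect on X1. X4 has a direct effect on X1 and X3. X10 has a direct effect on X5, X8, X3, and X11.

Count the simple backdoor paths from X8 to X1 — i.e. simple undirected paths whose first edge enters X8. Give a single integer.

A backdoor path from X8 to X1 is any simple undirected path whose first edge points into X8 (i.e. leaves X8 via a parent).
Parents of X8: {X10}.
Enumerating:
  P1: X8 <- X10 <- X7 -> X11 <- X3 <- X4 -> X1
  P2: X8 <- X10 <- X7 -> X11 -> X1
  P3: X8 <- X10 -> X5 <- X7 -> X11 <- X3 <- X4 -> X1
  P4: X8 <- X10 -> X5 <- X7 -> X11 -> X1
  P5: X8 <- X10 -> X3 <- X4 -> X1
  P6: X8 <- X10 -> X3 -> X11 -> X1
  P7: X8 <- X10 -> X11 <- X3 <- X4 -> X1
  P8: X8 <- X10 -> X11 -> X1
That exhausts the simple backdoor paths. Count: 8.

8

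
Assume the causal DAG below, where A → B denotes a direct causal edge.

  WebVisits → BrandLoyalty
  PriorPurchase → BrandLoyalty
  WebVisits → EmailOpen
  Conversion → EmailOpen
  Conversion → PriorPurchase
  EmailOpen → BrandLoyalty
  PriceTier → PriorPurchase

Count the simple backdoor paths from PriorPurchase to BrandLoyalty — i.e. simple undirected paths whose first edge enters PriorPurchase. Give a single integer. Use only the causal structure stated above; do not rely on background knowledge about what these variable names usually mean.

A backdoor path from PriorPurchase to BrandLoyalty is any simple undirected path whose first edge points into PriorPurchase (i.e. leaves PriorPurchase via a parent).
Parents of PriorPurchase: {Conversion, PriceTier}.
Enumerating:
  P1: PriorPurchase <- Conversion -> EmailOpen <- WebVisits -> BrandLoyalty
  P2: PriorPurchase <- Conversion -> EmailOpen -> BrandLoyalty
That exhausts the simple backdoor paths. Count: 2.

2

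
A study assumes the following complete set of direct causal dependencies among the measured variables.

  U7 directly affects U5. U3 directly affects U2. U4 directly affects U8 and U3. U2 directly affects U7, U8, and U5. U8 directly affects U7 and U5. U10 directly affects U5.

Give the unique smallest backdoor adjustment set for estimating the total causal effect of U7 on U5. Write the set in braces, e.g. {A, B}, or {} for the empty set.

{U2, U8}

Variables eligible for adjustment (non-descendants of U7, excluding U7 and U5): {U10, U2, U3, U4, U8}.
Backdoor paths from U7 to U5:
  P1: U7 <- U2 <- U3 <- U4 -> U8 -> U5
  P2: U7 <- U2 -> U8 -> U5
  P3: U7 <- U2 -> U5
  P4: U7 <- U8 <- U4 -> U3 -> U2 -> U5
  P5: U7 <- U8 <- U2 -> U5
  P6: U7 <- U8 -> U5
The empty set is not sufficient: P1 (U7 <- U2 <- U3 <- U4 -> U8 -> U5) has no collider blocking it and no conditioned non-collider, so it is open.
Try {U2, U8}:
  P1: blocked at chain node U2 ∈ conditioning set.
  P2: blocked at fork node U2 ∈ conditioning set.
  P3: blocked at fork node U2 ∈ conditioning set.
  P4: blocked at chain node U8 ∈ conditioning set.
  P5: blocked at chain node U8 ∈ conditioning set.
  P6: blocked at fork node U8 ∈ conditioning set.
{U2, U8} contains no descendant of U7 and blocks every backdoor path.
Every element of {U2, U8} is needed (dropping U2 leaves P3 open; dropping U8 leaves P6 open), so no proper subset is valid.
Among all size-2 subsets of the eligible variables, only {U2, U8} blocks every backdoor path, so it is the unique smallest valid adjustment set.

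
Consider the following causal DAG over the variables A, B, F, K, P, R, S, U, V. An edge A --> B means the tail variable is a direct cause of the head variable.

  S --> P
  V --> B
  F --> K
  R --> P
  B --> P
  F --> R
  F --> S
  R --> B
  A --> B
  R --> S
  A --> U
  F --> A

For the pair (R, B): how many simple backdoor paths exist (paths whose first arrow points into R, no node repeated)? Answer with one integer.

A backdoor path from R to B is any simple undirected path whose first edge points into R (i.e. leaves R via a parent).
Parents of R: {F}.
Enumerating:
  P1: R <- F -> A -> B
  P2: R <- F -> S -> P <- B
That exhausts the simple backdoor paths. Count: 2.

2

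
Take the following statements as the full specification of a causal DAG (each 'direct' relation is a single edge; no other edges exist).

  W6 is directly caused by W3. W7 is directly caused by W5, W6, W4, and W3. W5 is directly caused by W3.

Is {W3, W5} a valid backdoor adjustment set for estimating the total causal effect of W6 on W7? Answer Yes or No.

Backdoor paths from W6 to W7 (paths whose first edge points into W6):
  P1: W6 <- W3 -> W5 -> W7
  P2: W6 <- W3 -> W7
Condition 1 (no descendant of W6 in the set): holds — descendants of W6 are {W7}; none are in {W3, W5}.
Condition 2 (every backdoor path blocked by {W3, W5}):
  P1: blocked at fork node W3 ∈ conditioning set.
  P2: blocked at fork node W3 ∈ conditioning set.
{W3, W5} satisfies the backdoor criterion.

Yes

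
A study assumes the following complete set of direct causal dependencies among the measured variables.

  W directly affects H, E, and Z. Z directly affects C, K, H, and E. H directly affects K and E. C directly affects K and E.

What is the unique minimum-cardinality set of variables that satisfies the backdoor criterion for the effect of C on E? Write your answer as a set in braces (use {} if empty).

Variables eligible for adjustment (non-descendants of C, excluding C and E): {H, W, Z}.
Backdoor paths from C to E:
  P1: C <- Z <- W -> H -> E
  P2: C <- Z <- W -> E
  P3: C <- Z -> H <- W -> E
  P4: C <- Z -> H -> E
  P5: C <- Z -> K <- H <- W -> E
  P6: C <- Z -> K <- H -> E
  P7: C <- Z -> E
The empty set is not sufficient: P1 (C <- Z <- W -> H -> E) has no collider blocking it and no conditioned non-collider, so it is open.
Try {Z}:
  P1: blocked at chain node Z ∈ conditioning set.
  P2: blocked at chain node Z ∈ conditioning set.
  P3: blocked at fork node Z ∈ conditioning set.
  P4: blocked at fork node Z ∈ conditioning set.
  P5: blocked at fork node Z ∈ conditioning set.
  P6: blocked at fork node Z ∈ conditioning set.
  P7: blocked at fork node Z ∈ conditioning set.
{Z} contains no descendant of C and blocks every backdoor path.
No other singleton works — e.g. {W} leaves P4 open — so {Z} is the unique smallest valid adjustment set.

{Z}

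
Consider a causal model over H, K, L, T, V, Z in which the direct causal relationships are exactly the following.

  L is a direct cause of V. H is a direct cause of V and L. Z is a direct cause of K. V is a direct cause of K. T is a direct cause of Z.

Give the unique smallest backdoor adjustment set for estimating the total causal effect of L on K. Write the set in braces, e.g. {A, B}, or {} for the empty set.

Variables eligible for adjustment (non-descendants of L, excluding L and K): {H, T, Z}.
Backdoor paths from L to K:
  P1: L <- H -> V -> K
The empty set is not sufficient: P1 (L <- H -> V -> K) has no collider blocking it and no conditioned non-collider, so it is open.
Try {H}:
  P1: blocked at fork node H ∈ conditioning set.
{H} contains no descendant of L and blocks every backdoor path.
No other singleton works — e.g. {T} leaves P1 open — so {H} is the unique smallest valid adjustment set.

{H}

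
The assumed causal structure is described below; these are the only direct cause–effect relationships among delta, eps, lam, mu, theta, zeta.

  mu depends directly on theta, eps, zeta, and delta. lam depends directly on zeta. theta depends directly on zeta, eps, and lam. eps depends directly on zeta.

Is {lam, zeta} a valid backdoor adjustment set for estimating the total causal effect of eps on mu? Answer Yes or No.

Backdoor paths from eps to mu (paths whose first edge points into eps):
  P1: eps <- zeta -> lam -> theta -> mu
  P2: eps <- zeta -> theta -> mu
  P3: eps <- zeta -> mu
Condition 1 (no descendant of eps in the set): holds — descendants of eps are {mu, theta}; none are in {lam, zeta}.
Condition 2 (every backdoor path blocked by {lam, zeta}):
  P1: blocked at fork node zeta ∈ conditioning set.
  P2: blocked at fork node zeta ∈ conditioning set.
  P3: blocked at fork node zeta ∈ conditioning set.
{lam, zeta} satisfies the backdoor criterion.

Yes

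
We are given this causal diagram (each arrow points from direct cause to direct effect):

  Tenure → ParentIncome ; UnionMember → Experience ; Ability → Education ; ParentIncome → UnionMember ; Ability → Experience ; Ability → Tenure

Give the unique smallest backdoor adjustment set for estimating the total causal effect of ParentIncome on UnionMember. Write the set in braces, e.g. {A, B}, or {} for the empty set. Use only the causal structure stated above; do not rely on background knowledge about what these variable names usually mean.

Variables eligible for adjustment (non-descendants of ParentIncome, excluding ParentIncome and UnionMember): {Ability, Education, Tenure}.
Backdoor paths from ParentIncome to UnionMember:
  P1: ParentIncome <- Tenure <- Ability -> Experience <- UnionMember
Each backdoor path contains an unconditioned collider, so every path is already blocked with the empty conditioning set:
  P1: blocked at collider Experience (neither it nor any descendant is in the conditioning set).
The empty set is therefore the unique smallest valid set.

{}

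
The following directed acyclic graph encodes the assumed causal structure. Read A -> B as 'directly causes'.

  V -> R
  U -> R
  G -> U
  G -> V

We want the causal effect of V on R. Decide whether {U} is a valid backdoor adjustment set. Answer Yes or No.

Backdoor paths from V to R (paths whose first edge points into V):
  P1: V <- G -> U -> R
Condition 1 (no descendant of V in the set): holds — descendants of V are {R}; none are in {U}.
Condition 2 (every backdoor path blocked by {U}):
  P1: blocked at chain node U ∈ conditioning set.
{U} satisfies the backdoor criterion.

Yes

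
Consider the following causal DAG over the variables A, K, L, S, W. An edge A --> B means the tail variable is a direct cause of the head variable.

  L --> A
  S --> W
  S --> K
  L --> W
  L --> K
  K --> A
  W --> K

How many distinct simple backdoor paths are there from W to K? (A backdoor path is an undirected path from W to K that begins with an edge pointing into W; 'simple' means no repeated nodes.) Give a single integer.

A backdoor path from W to K is any simple undirected path whose first edge points into W (i.e. leaves W via a parent).
Parents of W: {L, S}.
Enumerating:
  P1: W <- S -> K
  P2: W <- L -> K
  P3: W <- L -> A <- K
That exhausts the simple backdoor paths. Count: 3.

3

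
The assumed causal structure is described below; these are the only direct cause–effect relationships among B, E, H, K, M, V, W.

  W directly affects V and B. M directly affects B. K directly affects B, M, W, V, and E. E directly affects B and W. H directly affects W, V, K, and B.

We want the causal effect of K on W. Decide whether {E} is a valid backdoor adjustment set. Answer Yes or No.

No

Backdoor paths from K to W (paths whose first edge points into K):
  P1: K <- H -> W
  P2: K <- H -> B <- E -> W
  P3: K <- H -> B <- W
  P4: K <- H -> V <- W
Condition 1 (no descendant of K in the set): FAILS — E is a descendant of K.
Condition 2 (every backdoor path blocked by {E}):
  P1: open — no interior node is in the conditioning set.
  P2: blocked at collider B (neither it nor any descendant is in the conditioning set).
  P3: blocked at collider B (neither it nor any descendant is in the conditioning set).
  P4: blocked at collider V (neither it nor any descendant is in the conditioning set).
{E} does not satisfy the backdoor criterion.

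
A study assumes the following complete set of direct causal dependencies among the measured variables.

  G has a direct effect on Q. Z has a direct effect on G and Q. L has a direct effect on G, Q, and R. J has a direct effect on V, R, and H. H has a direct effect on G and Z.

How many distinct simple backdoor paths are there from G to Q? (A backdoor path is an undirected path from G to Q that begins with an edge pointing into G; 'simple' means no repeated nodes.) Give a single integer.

A backdoor path from G to Q is any simple undirected path whose first edge points into G (i.e. leaves G via a parent).
Parents of G: {H, L, Z}.
Enumerating:
  P1: G <- L -> Q
  P2: G <- L -> R <- J -> H -> Z -> Q
  P3: G <- H <- J -> R <- L -> Q
  P4: G <- H -> Z -> Q
  P5: G <- Z <- H <- J -> R <- L -> Q
  P6: G <- Z -> Q
That exhausts the simple backdoor paths. Count: 6.

6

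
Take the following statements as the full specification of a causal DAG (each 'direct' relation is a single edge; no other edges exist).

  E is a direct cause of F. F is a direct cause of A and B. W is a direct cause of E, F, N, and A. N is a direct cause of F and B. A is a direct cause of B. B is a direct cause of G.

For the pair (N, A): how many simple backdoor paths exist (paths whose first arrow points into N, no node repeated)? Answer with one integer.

5

A backdoor path from N to A is any simple undirected path whose first edge points into N (i.e. leaves N via a parent).
Parents of N: {W}.
Enumerating:
  P1: N <- W -> E -> F -> A
  P2: N <- W -> E -> F -> B <- A
  P3: N <- W -> F -> A
  P4: N <- W -> F -> B <- A
  P5: N <- W -> A
That exhausts the simple backdoor paths. Count: 5.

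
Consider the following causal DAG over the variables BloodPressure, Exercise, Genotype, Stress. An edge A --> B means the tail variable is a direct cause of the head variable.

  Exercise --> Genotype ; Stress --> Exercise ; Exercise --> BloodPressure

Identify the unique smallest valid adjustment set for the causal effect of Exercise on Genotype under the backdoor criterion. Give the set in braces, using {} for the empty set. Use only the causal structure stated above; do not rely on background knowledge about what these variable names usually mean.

{}

Variables eligible for adjustment (non-descendants of Exercise, excluding Exercise and Genotype): {Stress}.
Backdoor paths from Exercise to Genotype:
  (none)
With no backdoor paths the empty set already satisfies the criterion, and it is trivially minimal.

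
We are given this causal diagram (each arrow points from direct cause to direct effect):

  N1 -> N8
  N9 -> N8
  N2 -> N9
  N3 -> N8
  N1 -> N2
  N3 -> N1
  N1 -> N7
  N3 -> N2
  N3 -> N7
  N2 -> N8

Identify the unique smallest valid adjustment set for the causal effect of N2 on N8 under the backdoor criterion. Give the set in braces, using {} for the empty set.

{N1, N3}

Variables eligible for adjustment (non-descendants of N2, excluding N2 and N8): {N1, N3, N7}.
Backdoor paths from N2 to N8:
  P1: N2 <- N3 -> N1 -> N8
  P2: N2 <- N3 -> N7 <- N1 -> N8
  P3: N2 <- N3 -> N8
  P4: N2 <- N1 <- N3 -> N8
  P5: N2 <- N1 -> N7 <- N3 -> N8
  P6: N2 <- N1 -> N8
The empty set is not sufficient: P1 (N2 <- N3 -> N1 -> N8) has no collider blocking it and no conditioned non-collider, so it is open.
Try {N1, N3}:
  P1: blocked at fork node N3 ∈ conditioning set.
  P2: blocked at fork node N3 ∈ conditioning set.
  P3: blocked at fork node N3 ∈ conditioning set.
  P4: blocked at chain node N1 ∈ conditioning set.
  P5: blocked at fork node N1 ∈ conditioning set.
  P6: blocked at fork node N1 ∈ conditioning set.
{N1, N3} contains no descendant of N2 and blocks every backdoor path.
Every element of {N1, N3} is needed (dropping N1 leaves P6 open; dropping N3 leaves P3 open), so no proper subset is valid.
Among all size-2 subsets of the eligible variables, only {N1, N3} blocks every backdoor path, so it is the unique smallest valid adjustment set.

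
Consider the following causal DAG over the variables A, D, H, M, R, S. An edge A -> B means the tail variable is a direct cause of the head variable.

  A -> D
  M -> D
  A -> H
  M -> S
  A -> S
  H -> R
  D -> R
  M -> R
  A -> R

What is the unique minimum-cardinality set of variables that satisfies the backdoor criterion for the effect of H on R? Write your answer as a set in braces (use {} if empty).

Variables eligible for adjustment (non-descendants of H, excluding H and R): {A, D, M, S}.
Backdoor paths from H to R:
  P1: H <- A -> S <- M -> D -> R
  P2: H <- A -> S <- M -> R
  P3: H <- A -> D <- M -> R
  P4: H <- A -> D -> R
  P5: H <- A -> R
The empty set is not sufficient: P4 (H <- A -> D -> R) has no collider blocking it and no conditioned non-collider, so it is open.
Try {A}:
  P1: blocked at fork node A ∈ conditioning set.
  P2: blocked at fork node A ∈ conditioning set.
  P3: blocked at fork node A ∈ conditioning set.
  P4: blocked at fork node A ∈ conditioning set.
  P5: blocked at fork node A ∈ conditioning set.
{A} contains no descendant of H and blocks every backdoor path.
No other singleton works — e.g. {M} leaves P4 open — so {A} is the unique smallest valid adjustment set.

{A}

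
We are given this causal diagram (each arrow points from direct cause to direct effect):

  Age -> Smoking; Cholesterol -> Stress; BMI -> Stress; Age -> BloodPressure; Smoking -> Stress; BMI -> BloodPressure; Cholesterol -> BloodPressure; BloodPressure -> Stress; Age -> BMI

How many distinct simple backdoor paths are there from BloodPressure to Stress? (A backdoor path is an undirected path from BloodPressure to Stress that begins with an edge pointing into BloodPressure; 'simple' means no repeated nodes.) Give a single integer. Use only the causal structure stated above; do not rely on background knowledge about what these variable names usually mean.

5

A backdoor path from BloodPressure to Stress is any simple undirected path whose first edge points into BloodPressure (i.e. leaves BloodPressure via a parent).
Parents of BloodPressure: {Age, BMI, Cholesterol}.
Enumerating:
  P1: BloodPressure <- Cholesterol -> Stress
  P2: BloodPressure <- Age -> Smoking -> Stress
  P3: BloodPressure <- Age -> BMI -> Stress
  P4: BloodPressure <- BMI <- Age -> Smoking -> Stress
  P5: BloodPressure <- BMI -> Stress
That exhausts the simple backdoor paths. Count: 5.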